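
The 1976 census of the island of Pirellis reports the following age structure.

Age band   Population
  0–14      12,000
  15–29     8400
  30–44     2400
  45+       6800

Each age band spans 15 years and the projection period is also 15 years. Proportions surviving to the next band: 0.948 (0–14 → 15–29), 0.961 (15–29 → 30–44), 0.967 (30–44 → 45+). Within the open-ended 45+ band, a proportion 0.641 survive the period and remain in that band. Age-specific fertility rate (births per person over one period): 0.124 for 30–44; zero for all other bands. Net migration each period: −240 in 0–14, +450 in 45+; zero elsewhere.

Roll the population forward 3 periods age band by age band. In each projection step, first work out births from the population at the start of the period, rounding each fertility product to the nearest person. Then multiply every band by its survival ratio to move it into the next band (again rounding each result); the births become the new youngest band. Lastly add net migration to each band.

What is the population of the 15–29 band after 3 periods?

721

[period 1]
Births: 2400 * 0.124 = 298
15–29: 12000 * 0.948 = 11376
30–44: 8400 * 0.961 = 8072
45+: 2400 * 0.967 + 6800 * 0.641 = 2321 + 4359 = 6680
Net migration: 0–14 − 240 → 58; 45+ + 450 → 7130
Giving 58 / 11376 / 8072 / 7130.
[period 2]
Births: 8072 * 0.124 = 1001
15–29: 58 * 0.948 = 55
30–44: 11376 * 0.961 = 10932
45+: 8072 * 0.967 + 7130 * 0.641 = 7806 + 4570 = 12376
Net migration: 0–14 − 240 → 761; 45+ + 450 → 12826
Giving 761 / 55 / 10932 / 12826.
[period 3]
Births: 10932 * 0.124 = 1356
15–29: 761 * 0.948 = 721
30–44: 55 * 0.961 = 53
45+: 10932 * 0.967 + 12826 * 0.641 = 10571 + 8221 = 18792
Net migration: 0–14 − 240 → 1116; 45+ + 450 → 19242
Giving 1116 / 721 / 53 / 19242.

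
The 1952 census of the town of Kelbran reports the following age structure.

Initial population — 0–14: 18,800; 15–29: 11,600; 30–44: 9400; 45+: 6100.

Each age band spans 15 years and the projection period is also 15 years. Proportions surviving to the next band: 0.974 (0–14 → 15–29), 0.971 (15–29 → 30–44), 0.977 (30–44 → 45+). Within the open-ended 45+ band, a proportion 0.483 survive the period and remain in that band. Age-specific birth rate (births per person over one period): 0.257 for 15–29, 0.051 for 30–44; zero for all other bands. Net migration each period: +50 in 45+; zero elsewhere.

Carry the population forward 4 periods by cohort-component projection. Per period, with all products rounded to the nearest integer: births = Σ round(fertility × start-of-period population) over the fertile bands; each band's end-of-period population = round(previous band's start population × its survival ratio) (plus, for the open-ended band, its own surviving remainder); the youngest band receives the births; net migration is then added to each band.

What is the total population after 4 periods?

23823

Numbering the groups 1..4 from youngest to oldest:
Period 1.
Births: 11600 × 0.257 = 2981, 9400 × 0.051 = 479 → 3460
Group 2: 18800 × 0.974 = 18311
Group 3: 11600 × 0.971 = 11264
Group 4: 9400 × 0.977 + 6100 × 0.483 = 9184 + 2946 = 12130
Net migration: Group 4 + 50 → 12180
→ [3460, 18311, 11264, 12180]
Period 2.
Births: 18311 × 0.257 = 4706, 11264 × 0.051 = 574 → 5280
Group 2: 3460 × 0.974 = 3370
Group 3: 18311 × 0.971 = 17780
Group 4: 11264 × 0.977 + 12180 × 0.483 = 11005 + 5883 = 16888
Net migration: Group 4 + 50 → 16938
→ [5280, 3370, 17780, 16938]
Period 3.
Births: 3370 × 0.257 = 866, 17780 × 0.051 = 907 → 1773
Group 2: 5280 × 0.974 = 5143
Group 3: 3370 × 0.971 = 3272
Group 4: 17780 × 0.977 + 16938 × 0.483 = 17371 + 8181 = 25552
Net migration: Group 4 + 50 → 25602
→ [1773, 5143, 3272, 25602]
Period 4.
Births: 5143 × 0.257 = 1322, 3272 × 0.051 = 167 → 1489
Group 2: 1773 × 0.974 = 1727
Group 3: 5143 × 0.971 = 4994
Group 4: 3272 × 0.977 + 25602 × 0.483 = 3197 + 12366 = 15563
Net migration: Group 4 + 50 → 15613
→ [1489, 1727, 4994, 15613]
Total after period 4: 1489 + 1727 + 4994 + 15613 = 23823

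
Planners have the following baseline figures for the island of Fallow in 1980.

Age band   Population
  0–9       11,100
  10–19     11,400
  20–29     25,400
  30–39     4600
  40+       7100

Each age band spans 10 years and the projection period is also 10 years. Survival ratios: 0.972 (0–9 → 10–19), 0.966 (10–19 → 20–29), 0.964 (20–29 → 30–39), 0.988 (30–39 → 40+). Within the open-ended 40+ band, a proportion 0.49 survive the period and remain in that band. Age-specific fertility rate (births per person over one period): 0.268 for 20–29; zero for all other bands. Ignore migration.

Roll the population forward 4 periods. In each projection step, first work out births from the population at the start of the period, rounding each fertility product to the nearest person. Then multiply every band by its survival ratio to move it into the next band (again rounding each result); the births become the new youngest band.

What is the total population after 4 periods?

35177

Call the bands 1 to 5, youngest first.
[period 1]
Births: 25400 * 0.268 = 6807
Band 2: 11100 * 0.972 = 10789
Band 3: 11400 * 0.966 = 11012
Band 4: 25400 * 0.964 = 24486
Band 5: 4600 * 0.988 + 7100 * 0.49 = 4545 + 3479 = 8024
→ [6807, 10789, 11012, 24486, 8024]
[period 2]
Births: 11012 * 0.268 = 2951
Band 2: 6807 * 0.972 = 6616
Band 3: 10789 * 0.966 = 10422
Band 4: 11012 * 0.964 = 10616
Band 5: 24486 * 0.988 + 8024 * 0.49 = 24192 + 3932 = 28124
→ [2951, 6616, 10422, 10616, 28124]
[period 3]
Births: 10422 * 0.268 = 2793
Band 2: 2951 * 0.972 = 2868
Band 3: 6616 * 0.966 = 6391
Band 4: 10422 * 0.964 = 10047
Band 5: 10616 * 0.988 + 28124 * 0.49 = 10489 + 13781 = 24270
→ [2793, 2868, 6391, 10047, 24270]
[period 4]
Births: 6391 * 0.268 = 1713
Band 2: 2793 * 0.972 = 2715
Band 3: 2868 * 0.966 = 2770
Band 4: 6391 * 0.964 = 6161
Band 5: 10047 * 0.988 + 24270 * 0.49 = 9926 + 11892 = 21818
→ [1713, 2715, 2770, 6161, 21818]
Total after period 4: 1713 + 2715 + 2770 + 6161 + 21818 = 35177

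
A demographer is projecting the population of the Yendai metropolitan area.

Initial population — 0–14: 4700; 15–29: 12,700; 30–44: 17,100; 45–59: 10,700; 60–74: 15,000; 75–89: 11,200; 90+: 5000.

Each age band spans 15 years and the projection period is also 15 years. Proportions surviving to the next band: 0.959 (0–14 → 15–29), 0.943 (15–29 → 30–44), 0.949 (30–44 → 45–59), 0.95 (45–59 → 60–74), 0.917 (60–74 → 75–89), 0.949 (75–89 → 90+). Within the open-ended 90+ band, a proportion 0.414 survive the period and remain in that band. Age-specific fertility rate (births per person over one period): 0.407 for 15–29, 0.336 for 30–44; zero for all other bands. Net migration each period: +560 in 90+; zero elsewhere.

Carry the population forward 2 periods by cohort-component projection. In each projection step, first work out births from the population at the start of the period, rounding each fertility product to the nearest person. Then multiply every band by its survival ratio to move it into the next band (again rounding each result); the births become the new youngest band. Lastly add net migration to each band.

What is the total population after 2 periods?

75780

— Period 1 —
Births: 12700 × 0.407 = 5169 ; 17100 × 0.336 = 5746 → 10915
15–29: 4700 × 0.959 = 4507
30–44: 12700 × 0.943 = 11976
45–59: 17100 × 0.949 = 16228
60–74: 10700 × 0.95 = 10165
75–89: 15000 × 0.917 = 13755
90+: 11200 × 0.949 + 5000 × 0.414 = 10629 + 2070 = 12699
Net migration: 90+ + 560 → 13259
Population now: 0–14=10915, 15–29=4507, 30–44=11976, 45–59=16228, 60–74=10165, 75–89=13755, 90+=13259
— Period 2 —
Births: 4507 × 0.407 = 1834 ; 11976 × 0.336 = 4024 → 5858
15–29: 10915 × 0.959 = 10467
30–44: 4507 × 0.943 = 4250
45–59: 11976 × 0.949 = 11365
60–74: 16228 × 0.95 = 15417
75–89: 10165 × 0.917 = 9321
90+: 13755 × 0.949 + 13259 × 0.414 = 13053 + 5489 = 18542
Net migration: 90+ + 560 → 19102
Population now: 0–14=5858, 15–29=10467, 30–44=4250, 45–59=11365, 60–74=15417, 75–89=9321, 90+=19102
Total after period 2: 5858 + 10467 + 4250 + 11365 + 15417 + 9321 + 19102 = 75780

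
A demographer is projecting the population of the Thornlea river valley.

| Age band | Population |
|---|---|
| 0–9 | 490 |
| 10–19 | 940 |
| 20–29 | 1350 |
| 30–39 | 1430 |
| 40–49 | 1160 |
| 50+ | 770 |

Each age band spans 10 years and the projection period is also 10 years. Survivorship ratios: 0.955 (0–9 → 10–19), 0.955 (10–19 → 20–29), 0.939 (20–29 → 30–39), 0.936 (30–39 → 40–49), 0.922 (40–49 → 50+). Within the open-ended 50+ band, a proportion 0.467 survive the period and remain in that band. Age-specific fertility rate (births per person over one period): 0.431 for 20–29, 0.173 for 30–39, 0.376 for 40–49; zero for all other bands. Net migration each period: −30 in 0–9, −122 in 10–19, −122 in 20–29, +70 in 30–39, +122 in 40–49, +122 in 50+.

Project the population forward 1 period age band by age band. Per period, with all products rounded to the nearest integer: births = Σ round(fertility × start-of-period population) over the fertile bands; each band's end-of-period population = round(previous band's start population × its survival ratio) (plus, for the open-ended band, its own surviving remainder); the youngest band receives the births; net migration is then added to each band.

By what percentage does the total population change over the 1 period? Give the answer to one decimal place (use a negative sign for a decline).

9.2

— Period 1 —
Births: 1350 × 0.431 = 582, 1430 × 0.173 = 247, 1160 × 0.376 = 436 — total 1265
10–19: 490 × 0.955 = 468
20–29: 940 × 0.955 = 898
30–39: 1350 × 0.939 = 1268
40–49: 1430 × 0.936 = 1338
50+: 1160 × 0.922 + 770 × 0.467 = 1070 + 360 = 1430
Net migration: 0–9 − 30 → 1235; 10–19 − 122 → 346; 20–29 − 122 → 776; 30–39 + 70 → 1338; 40–49 + 122 → 1460; 50+ + 122 → 1552
Population now: 0–9=1235, 10–19=346, 20–29=776, 30–39=1338, 40–49=1460, 50+=1552
Total: 6140 → 6707; change = 567; percentage change = 9.2%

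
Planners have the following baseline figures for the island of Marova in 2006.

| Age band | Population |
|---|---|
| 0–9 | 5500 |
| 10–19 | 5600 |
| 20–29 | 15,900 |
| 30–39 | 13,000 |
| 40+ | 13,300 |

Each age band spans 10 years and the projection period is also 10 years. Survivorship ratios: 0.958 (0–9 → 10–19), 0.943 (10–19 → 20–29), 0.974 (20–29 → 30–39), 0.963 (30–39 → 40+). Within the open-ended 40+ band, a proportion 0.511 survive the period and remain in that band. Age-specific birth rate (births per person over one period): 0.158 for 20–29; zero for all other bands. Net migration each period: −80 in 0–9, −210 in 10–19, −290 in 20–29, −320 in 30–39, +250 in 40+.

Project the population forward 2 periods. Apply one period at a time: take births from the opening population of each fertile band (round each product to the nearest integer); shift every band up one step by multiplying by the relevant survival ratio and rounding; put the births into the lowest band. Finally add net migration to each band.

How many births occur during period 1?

— Period 1 —
Births: 15900 × 0.158 = 2512
10–19: 5500 × 0.958 = 5269
20–29: 5600 × 0.943 = 5281
30–39: 15900 × 0.974 = 15487
40+: 13000 × 0.963 + 13300 × 0.511 = 12519 + 6796 = 19315
Net migration: 0–9 − 80 → 2432; 10–19 − 210 → 5059; 20–29 − 290 → 4991; 30–39 − 320 → 15167; 40+ + 250 → 19565
End of period: [2432, 5059, 4991, 15167, 19565]

2512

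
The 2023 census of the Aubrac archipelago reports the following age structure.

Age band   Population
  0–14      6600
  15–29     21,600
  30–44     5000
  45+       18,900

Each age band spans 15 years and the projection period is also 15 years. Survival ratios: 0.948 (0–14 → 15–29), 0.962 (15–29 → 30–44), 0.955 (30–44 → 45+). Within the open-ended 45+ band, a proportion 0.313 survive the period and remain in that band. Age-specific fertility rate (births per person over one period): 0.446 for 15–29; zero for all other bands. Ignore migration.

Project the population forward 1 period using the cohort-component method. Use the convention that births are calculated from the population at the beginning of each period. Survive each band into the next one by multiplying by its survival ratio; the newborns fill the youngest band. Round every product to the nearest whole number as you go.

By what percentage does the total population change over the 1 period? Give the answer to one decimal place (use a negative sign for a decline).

-9.1

— Period 1 —
Births: 21600 × 0.446 = 9634
15–29: 6600 × 0.948 = 6257
30–44: 21600 × 0.962 = 20779
45+: 5000 × 0.955 + 18900 × 0.313 = 4775 + 5916 = 10691
End of period: [9634, 6257, 20779, 10691]
Total: 52100 → 47361; change = -4739; percentage change = -9.1%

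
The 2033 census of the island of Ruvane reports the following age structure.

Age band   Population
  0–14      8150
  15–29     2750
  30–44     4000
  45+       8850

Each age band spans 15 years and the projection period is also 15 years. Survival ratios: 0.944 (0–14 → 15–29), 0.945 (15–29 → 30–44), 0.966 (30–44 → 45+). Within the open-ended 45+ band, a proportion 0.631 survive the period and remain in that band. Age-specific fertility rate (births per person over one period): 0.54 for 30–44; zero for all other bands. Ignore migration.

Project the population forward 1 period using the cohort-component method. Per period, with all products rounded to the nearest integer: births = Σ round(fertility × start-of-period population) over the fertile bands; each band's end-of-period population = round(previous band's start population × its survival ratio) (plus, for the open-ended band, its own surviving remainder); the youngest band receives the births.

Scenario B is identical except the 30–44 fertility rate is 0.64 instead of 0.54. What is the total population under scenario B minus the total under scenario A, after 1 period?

400

(Bands numbered youngest = 1 to oldest = 4.)
[period 1]
Births: 4000 × 0.54 = 2160
Band 2: 8150 × 0.944 = 7694
Band 3: 2750 × 0.945 = 2599
Band 4: 4000 × 0.966 + 8850 × 0.631 = 3864 + 5584 = 9448
Population now: 0–14=2160, 15–29=7694, 30–44=2599, 45+=9448
Scenario A total after 1 period: 21901
Scenario B projection —
[period 1]
Births: 4000 × 0.64 = 2560
Band 2: 8150 × 0.944 = 7694
Band 3: 2750 × 0.945 = 2599
Band 4: 4000 × 0.966 + 8850 × 0.631 = 3864 + 5584 = 9448
Population now: 0–14=2560, 15–29=7694, 30–44=2599, 45+=9448
Scenario B total after 1 period: 22301
Difference B − A = 22301 − 21901 = 400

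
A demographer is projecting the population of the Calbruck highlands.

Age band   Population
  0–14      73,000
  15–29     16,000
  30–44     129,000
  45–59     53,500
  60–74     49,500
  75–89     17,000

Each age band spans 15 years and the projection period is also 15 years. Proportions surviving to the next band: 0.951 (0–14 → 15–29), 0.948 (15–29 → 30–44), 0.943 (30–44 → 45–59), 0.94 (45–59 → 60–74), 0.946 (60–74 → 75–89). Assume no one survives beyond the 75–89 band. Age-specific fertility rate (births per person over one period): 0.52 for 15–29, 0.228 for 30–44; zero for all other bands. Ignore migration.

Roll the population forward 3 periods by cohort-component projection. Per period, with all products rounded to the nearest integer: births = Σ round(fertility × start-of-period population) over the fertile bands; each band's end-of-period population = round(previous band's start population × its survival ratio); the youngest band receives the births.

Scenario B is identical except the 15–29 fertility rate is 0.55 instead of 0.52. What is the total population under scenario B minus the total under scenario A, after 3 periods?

3742

Call the bands 1 to 6, youngest first.
After projecting period 1:
Births: 16000 * 0.52 = 8320, 129000 * 0.228 = 29412 → total 37732
Band 2: 73000 * 0.951 = 69423
Band 3: 16000 * 0.948 = 15168
Band 4: 129000 * 0.943 = 121647
Band 5: 53500 * 0.94 = 50290
Band 6: 49500 * 0.946 = 46827
→ [37732, 69423, 15168, 121647, 50290, 46827]
After projecting period 2:
Births: 69423 * 0.52 = 36100, 15168 * 0.228 = 3458 → total 39558
Band 2: 37732 * 0.951 = 35883
Band 3: 69423 * 0.948 = 65813
Band 4: 15168 * 0.943 = 14303
Band 5: 121647 * 0.94 = 114348
Band 6: 50290 * 0.946 = 47574
→ [39558, 35883, 65813, 14303, 114348, 47574]
After projecting period 3:
Births: 35883 * 0.52 = 18659, 65813 * 0.228 = 15005 → total 33664
Band 2: 39558 * 0.951 = 37620
Band 3: 35883 * 0.948 = 34017
Band 4: 65813 * 0.943 = 62062
Band 5: 14303 * 0.94 = 13445
Band 6: 114348 * 0.946 = 108173
→ [33664, 37620, 34017, 62062, 13445, 108173]
Scenario A total after 3 periods: 288981
Scenario B projection —
After projecting period 1:
Births: 16000 * 0.55 = 8800, 129000 * 0.228 = 29412 → total 38212
Band 2: 73000 * 0.951 = 69423
Band 3: 16000 * 0.948 = 15168
Band 4: 129000 * 0.943 = 121647
Band 5: 53500 * 0.94 = 50290
Band 6: 49500 * 0.946 = 46827
→ [38212, 69423, 15168, 121647, 50290, 46827]
After projecting period 2:
Births: 69423 * 0.55 = 38183, 15168 * 0.228 = 3458 → total 41641
Band 2: 38212 * 0.951 = 36340
Band 3: 69423 * 0.948 = 65813
Band 4: 15168 * 0.943 = 14303
Band 5: 121647 * 0.94 = 114348
Band 6: 50290 * 0.946 = 47574
→ [41641, 36340, 65813, 14303, 114348, 47574]
After projecting period 3:
Births: 36340 * 0.55 = 19987, 65813 * 0.228 = 15005 → total 34992
Band 2: 41641 * 0.951 = 39601
Band 3: 36340 * 0.948 = 34450
Band 4: 65813 * 0.943 = 62062
Band 5: 14303 * 0.94 = 13445
Band 6: 114348 * 0.946 = 108173
→ [34992, 39601, 34450, 62062, 13445, 108173]
Scenario B total after 3 periods: 292723
Difference B − A = 292723 − 288981 = 3742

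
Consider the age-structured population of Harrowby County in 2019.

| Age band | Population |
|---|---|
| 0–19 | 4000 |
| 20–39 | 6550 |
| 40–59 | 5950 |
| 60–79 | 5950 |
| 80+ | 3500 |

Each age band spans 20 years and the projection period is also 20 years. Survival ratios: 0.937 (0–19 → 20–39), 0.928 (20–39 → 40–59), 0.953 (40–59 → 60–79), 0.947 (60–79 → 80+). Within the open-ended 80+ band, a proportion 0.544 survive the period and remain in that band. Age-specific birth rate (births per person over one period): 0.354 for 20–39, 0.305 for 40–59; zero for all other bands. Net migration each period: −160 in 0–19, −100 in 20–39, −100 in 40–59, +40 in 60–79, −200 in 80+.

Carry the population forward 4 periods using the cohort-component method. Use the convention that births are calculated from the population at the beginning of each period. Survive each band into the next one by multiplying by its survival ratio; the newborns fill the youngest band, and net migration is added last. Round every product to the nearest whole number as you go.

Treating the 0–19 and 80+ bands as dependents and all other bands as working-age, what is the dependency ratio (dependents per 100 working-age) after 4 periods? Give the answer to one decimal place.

Call the groups 1 to 5, youngest first.
Period 1.
Births: 6550 × 0.354 = 2319, 5950 × 0.305 = 1815 — total 4134
Group 2: 4000 × 0.937 = 3748
Group 3: 6550 × 0.928 = 6078
Group 4: 5950 × 0.953 = 5670
Group 5: 5950 × 0.947 + 3500 × 0.544 = 5635 + 1904 = 7539
Net migration: Group 1 − 160 → 3974; Group 2 − 100 → 3648; Group 3 − 100 → 5978; Group 4 + 40 → 5710; Group 5 − 200 → 7339
Population now: 0–19=3974, 20–39=3648, 40–59=5978, 60–79=5710, 80+=7339
Period 2.
Births: 3648 × 0.354 = 1291, 5978 × 0.305 = 1823 — total 3114
Group 2: 3974 × 0.937 = 3724
Group 3: 3648 × 0.928 = 3385
Group 4: 5978 × 0.953 = 5697
Group 5: 5710 × 0.947 + 7339 × 0.544 = 5407 + 3992 = 9399
Net migration: Group 1 − 160 → 2954; Group 2 − 100 → 3624; Group 3 − 100 → 3285; Group 4 + 40 → 5737; Group 5 − 200 → 9199
Population now: 0–19=2954, 20–39=3624, 40–59=3285, 60–79=5737, 80+=9199
Period 3.
Births: 3624 × 0.354 = 1283, 3285 × 0.305 = 1002 — total 2285
Group 2: 2954 × 0.937 = 2768
Group 3: 3624 × 0.928 = 3363
Group 4: 3285 × 0.953 = 3131
Group 5: 5737 × 0.947 + 9199 × 0.544 = 5433 + 5004 = 10437
Net migration: Group 1 − 160 → 2125; Group 2 − 100 → 2668; Group 3 − 100 → 3263; Group 4 + 40 → 3171; Group 5 − 200 → 10237
Population now: 0–19=2125, 20–39=2668, 40–59=3263, 60–79=3171, 80+=10237
Period 4.
Births: 2668 × 0.354 = 944, 3263 × 0.305 = 995 — total 1939
Group 2: 2125 × 0.937 = 1991
Group 3: 2668 × 0.928 = 2476
Group 4: 3263 × 0.953 = 3110
Group 5: 3171 × 0.947 + 10237 × 0.544 = 3003 + 5569 = 8572
Net migration: Group 1 − 160 → 1779; Group 2 − 100 → 1891; Group 3 − 100 → 2376; Group 4 + 40 → 3150; Group 5 − 200 → 8372
Population now: 0–19=1779, 20–39=1891, 40–59=2376, 60–79=3150, 80+=8372
Dependents (band 0–19 + band 80+) = 1779 + 8372 = 10151; working-age = 7417; ratio = 10151/7417 × 100 = 136.9

136.9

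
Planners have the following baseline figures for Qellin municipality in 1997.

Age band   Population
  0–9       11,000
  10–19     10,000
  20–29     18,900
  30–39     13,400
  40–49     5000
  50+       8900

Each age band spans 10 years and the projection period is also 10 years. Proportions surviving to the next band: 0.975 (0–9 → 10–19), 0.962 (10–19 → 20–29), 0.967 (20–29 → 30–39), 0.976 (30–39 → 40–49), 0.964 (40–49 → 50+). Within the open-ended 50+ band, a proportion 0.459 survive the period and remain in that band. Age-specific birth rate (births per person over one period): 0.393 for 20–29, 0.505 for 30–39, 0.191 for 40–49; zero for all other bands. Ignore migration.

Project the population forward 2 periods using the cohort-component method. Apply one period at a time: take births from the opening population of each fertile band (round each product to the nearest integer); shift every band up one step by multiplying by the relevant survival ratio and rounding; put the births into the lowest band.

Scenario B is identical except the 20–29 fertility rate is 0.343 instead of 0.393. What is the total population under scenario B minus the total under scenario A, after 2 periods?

Let group 1 be 0–9 through group 6 = 50+.
[period 1]
Births: 18900 × 0.393 = 7428 ; 13400 × 0.505 = 6767 ; 5000 × 0.191 = 955 — total 15150
Group 2: 11000 × 0.975 = 10725
Group 3: 10000 × 0.962 = 9620
Group 4: 18900 × 0.967 = 18276
Group 5: 13400 × 0.976 = 13078
Group 6: 5000 × 0.964 + 8900 × 0.459 = 4820 + 4085 = 8905
End of period: [15150, 10725, 9620, 18276, 13078, 8905]
[period 2]
Births: 9620 × 0.393 = 3781 ; 18276 × 0.505 = 9229 ; 13078 × 0.191 = 2498 — total 15508
Group 2: 15150 × 0.975 = 14771
Group 3: 10725 × 0.962 = 10317
Group 4: 9620 × 0.967 = 9303
Group 5: 18276 × 0.976 = 17837
Group 6: 13078 × 0.964 + 8905 × 0.459 = 12607 + 4087 = 16694
End of period: [15508, 14771, 10317, 9303, 17837, 16694]
Scenario A total after 2 periods: 84430
Scenario B projection —
[period 1]
Births: 18900 × 0.343 = 6483 ; 13400 × 0.505 = 6767 ; 5000 × 0.191 = 955 — total 14205
Group 2: 11000 × 0.975 = 10725
Group 3: 10000 × 0.962 = 9620
Group 4: 18900 × 0.967 = 18276
Group 5: 13400 × 0.976 = 13078
Group 6: 5000 × 0.964 + 8900 × 0.459 = 4820 + 4085 = 8905
End of period: [14205, 10725, 9620, 18276, 13078, 8905]
[period 2]
Births: 9620 × 0.343 = 3300 ; 18276 × 0.505 = 9229 ; 13078 × 0.191 = 2498 — total 15027
Group 2: 14205 × 0.975 = 13850
Group 3: 10725 × 0.962 = 10317
Group 4: 9620 × 0.967 = 9303
Group 5: 18276 × 0.976 = 17837
Group 6: 13078 × 0.964 + 8905 × 0.459 = 12607 + 4087 = 16694
End of period: [15027, 13850, 10317, 9303, 17837, 16694]
Scenario B total after 2 periods: 83028
Difference B − A = 83028 − 84430 = -1402

-1402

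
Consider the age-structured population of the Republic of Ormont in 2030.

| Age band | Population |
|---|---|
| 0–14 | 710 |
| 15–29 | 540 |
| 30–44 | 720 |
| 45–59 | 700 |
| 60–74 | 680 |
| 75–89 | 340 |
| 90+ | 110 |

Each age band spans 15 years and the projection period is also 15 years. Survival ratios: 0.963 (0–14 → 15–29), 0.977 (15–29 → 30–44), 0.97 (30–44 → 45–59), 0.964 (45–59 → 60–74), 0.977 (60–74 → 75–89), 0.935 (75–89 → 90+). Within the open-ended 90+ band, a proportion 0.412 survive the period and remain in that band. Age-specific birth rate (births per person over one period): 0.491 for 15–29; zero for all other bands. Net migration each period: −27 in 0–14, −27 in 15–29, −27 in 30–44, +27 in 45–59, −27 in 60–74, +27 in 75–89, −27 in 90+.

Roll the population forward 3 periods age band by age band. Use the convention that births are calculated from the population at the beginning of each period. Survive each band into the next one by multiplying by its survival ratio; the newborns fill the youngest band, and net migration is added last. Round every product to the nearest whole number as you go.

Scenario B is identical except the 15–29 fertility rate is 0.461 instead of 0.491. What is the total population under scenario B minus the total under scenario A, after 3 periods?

-46

(Bands numbered youngest = 1 to oldest = 7.)
Period 1:
Births: 540 * 0.491 = 265
Band 2: 710 * 0.963 = 684
Band 3: 540 * 0.977 = 528
Band 4: 720 * 0.97 = 698
Band 5: 700 * 0.964 = 675
Band 6: 680 * 0.977 = 664
Band 7: 340 * 0.935 + 110 * 0.412 = 318 + 45 = 363
Net migration: Band 1 − 27 → 238; Band 2 − 27 → 657; Band 3 − 27 → 501; Band 4 + 27 → 725; Band 5 − 27 → 648; Band 6 + 27 → 691; Band 7 − 27 → 336
Population now: 0–14=238, 15–29=657, 30–44=501, 45–59=725, 60–74=648, 75–89=691, 90+=336
Period 2:
Births: 657 * 0.491 = 323
Band 2: 238 * 0.963 = 229
Band 3: 657 * 0.977 = 642
Band 4: 501 * 0.97 = 486
Band 5: 725 * 0.964 = 699
Band 6: 648 * 0.977 = 633
Band 7: 691 * 0.935 + 336 * 0.412 = 646 + 138 = 784
Net migration: Band 1 − 27 → 296; Band 2 − 27 → 202; Band 3 − 27 → 615; Band 4 + 27 → 513; Band 5 − 27 → 672; Band 6 + 27 → 660; Band 7 − 27 → 757
Population now: 0–14=296, 15–29=202, 30–44=615, 45–59=513, 60–74=672, 75–89=660, 90+=757
Period 3:
Births: 202 * 0.491 = 99
Band 2: 296 * 0.963 = 285
Band 3: 202 * 0.977 = 197
Band 4: 615 * 0.97 = 597
Band 5: 513 * 0.964 = 495
Band 6: 672 * 0.977 = 657
Band 7: 660 * 0.935 + 757 * 0.412 = 617 + 312 = 929
Net migration: Band 1 − 27 → 72; Band 2 − 27 → 258; Band 3 − 27 → 170; Band 4 + 27 → 624; Band 5 − 27 → 468; Band 6 + 27 → 684; Band 7 − 27 → 902
Population now: 0–14=72, 15–29=258, 30–44=170, 45–59=624, 60–74=468, 75–89=684, 90+=902
Scenario A total after 3 periods: 3178
Scenario B projection —
Period 1:
Births: 540 * 0.461 = 249
Band 2: 710 * 0.963 = 684
Band 3: 540 * 0.977 = 528
Band 4: 720 * 0.97 = 698
Band 5: 700 * 0.964 = 675
Band 6: 680 * 0.977 = 664
Band 7: 340 * 0.935 + 110 * 0.412 = 318 + 45 = 363
Net migration: Band 1 − 27 → 222; Band 2 − 27 → 657; Band 3 − 27 → 501; Band 4 + 27 → 725; Band 5 − 27 → 648; Band 6 + 27 → 691; Band 7 − 27 → 336
Population now: 0–14=222, 15–29=657, 30–44=501, 45–59=725, 60–74=648, 75–89=691, 90+=336
Period 2:
Births: 657 * 0.461 = 303
Band 2: 222 * 0.963 = 214
Band 3: 657 * 0.977 = 642
Band 4: 501 * 0.97 = 486
Band 5: 725 * 0.964 = 699
Band 6: 648 * 0.977 = 633
Band 7: 691 * 0.935 + 336 * 0.412 = 646 + 138 = 784
Net migration: Band 1 − 27 → 276; Band 2 − 27 → 187; Band 3 − 27 → 615; Band 4 + 27 → 513; Band 5 − 27 → 672; Band 6 + 27 → 660; Band 7 − 27 → 757
Population now: 0–14=276, 15–29=187, 30–44=615, 45–59=513, 60–74=672, 75–89=660, 90+=757
Period 3:
Births: 187 * 0.461 = 86
Band 2: 276 * 0.963 = 266
Band 3: 187 * 0.977 = 183
Band 4: 615 * 0.97 = 597
Band 5: 513 * 0.964 = 495
Band 6: 672 * 0.977 = 657
Band 7: 660 * 0.935 + 757 * 0.412 = 617 + 312 = 929
Net migration: Band 1 − 27 → 59; Band 2 − 27 → 239; Band 3 − 27 → 156; Band 4 + 27 → 624; Band 5 − 27 → 468; Band 6 + 27 → 684; Band 7 − 27 → 902
Population now: 0–14=59, 15–29=239, 30–44=156, 45–59=624, 60–74=468, 75–89=684, 90+=902
Scenario B total after 3 periods: 3132
Difference B − A = 3132 − 3178 = -46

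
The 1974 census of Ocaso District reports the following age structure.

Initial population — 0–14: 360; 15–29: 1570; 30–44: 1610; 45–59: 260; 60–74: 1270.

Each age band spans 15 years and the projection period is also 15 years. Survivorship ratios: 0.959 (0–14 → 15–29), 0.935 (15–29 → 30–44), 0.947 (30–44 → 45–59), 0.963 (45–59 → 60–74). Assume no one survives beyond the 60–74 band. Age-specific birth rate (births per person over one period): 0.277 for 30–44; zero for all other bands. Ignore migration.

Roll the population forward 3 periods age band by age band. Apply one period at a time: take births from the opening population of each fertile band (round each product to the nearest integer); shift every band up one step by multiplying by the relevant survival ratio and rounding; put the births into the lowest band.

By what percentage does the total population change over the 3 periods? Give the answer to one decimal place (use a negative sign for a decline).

-50.2

— Period 1 —
Births: 1610 * 0.277 = 446
15–29: 360 * 0.959 = 345
30–44: 1570 * 0.935 = 1468
45–59: 1610 * 0.947 = 1525
60–74: 260 * 0.963 = 250
→ [446, 345, 1468, 1525, 250]
— Period 2 —
Births: 1468 * 0.277 = 407
15–29: 446 * 0.959 = 428
30–44: 345 * 0.935 = 323
45–59: 1468 * 0.947 = 1390
60–74: 1525 * 0.963 = 1469
→ [407, 428, 323, 1390, 1469]
— Period 3 —
Births: 323 * 0.277 = 89
15–29: 407 * 0.959 = 390
30–44: 428 * 0.935 = 400
45–59: 323 * 0.947 = 306
60–74: 1390 * 0.963 = 1339
→ [89, 390, 400, 306, 1339]
Total: 5070 → 2524; change = -2546; percentage change = -50.2%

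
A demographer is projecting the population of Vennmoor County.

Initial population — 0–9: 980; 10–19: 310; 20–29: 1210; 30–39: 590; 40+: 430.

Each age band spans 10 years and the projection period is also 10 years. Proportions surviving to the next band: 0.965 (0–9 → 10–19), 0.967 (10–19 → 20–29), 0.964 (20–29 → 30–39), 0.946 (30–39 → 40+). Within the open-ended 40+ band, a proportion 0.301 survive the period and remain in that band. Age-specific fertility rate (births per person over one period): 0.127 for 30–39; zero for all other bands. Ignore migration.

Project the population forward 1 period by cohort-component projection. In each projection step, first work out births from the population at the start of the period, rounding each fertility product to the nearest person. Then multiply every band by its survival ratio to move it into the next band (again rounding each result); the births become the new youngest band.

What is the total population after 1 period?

3174

— Period 1 —
Births: 590 × 0.127 = 75
10–19: 980 × 0.965 = 946
20–29: 310 × 0.967 = 300
30–39: 1210 × 0.964 = 1166
40+: 590 × 0.946 + 430 × 0.301 = 558 + 129 = 687
Population now: 0–9=75, 10–19=946, 20–29=300, 30–39=1166, 40+=687
Total after period 1: 75 + 946 + 300 + 1166 + 687 = 3174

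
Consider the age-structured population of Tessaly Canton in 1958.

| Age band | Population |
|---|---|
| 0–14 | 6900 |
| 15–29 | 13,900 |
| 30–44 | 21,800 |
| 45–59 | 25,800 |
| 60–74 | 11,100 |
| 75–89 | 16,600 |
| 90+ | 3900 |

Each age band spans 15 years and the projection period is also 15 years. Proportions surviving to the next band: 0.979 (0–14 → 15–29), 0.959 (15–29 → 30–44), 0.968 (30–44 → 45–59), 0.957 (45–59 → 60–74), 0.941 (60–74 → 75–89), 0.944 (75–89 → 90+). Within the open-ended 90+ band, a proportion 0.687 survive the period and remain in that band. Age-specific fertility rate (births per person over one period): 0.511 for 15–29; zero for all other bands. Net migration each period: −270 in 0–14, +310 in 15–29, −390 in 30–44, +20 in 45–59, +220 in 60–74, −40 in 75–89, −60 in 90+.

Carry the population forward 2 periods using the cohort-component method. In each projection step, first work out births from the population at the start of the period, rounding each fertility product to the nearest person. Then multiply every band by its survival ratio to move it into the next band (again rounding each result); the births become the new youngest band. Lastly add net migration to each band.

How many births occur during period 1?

(Bands numbered youngest = 1 to oldest = 7.)
Period 1:
Births: 13900 × 0.511 = 7103
Band 2: 6900 × 0.979 = 6755
Band 3: 13900 × 0.959 = 13330
Band 4: 21800 × 0.968 = 21102
Band 5: 25800 × 0.957 = 24691
Band 6: 11100 × 0.941 = 10445
Band 7: 16600 × 0.944 + 3900 × 0.687 = 15670 + 2679 = 18349
Net migration: Band 1 − 270 → 6833; Band 2 + 310 → 7065; Band 3 − 390 → 12940; Band 4 + 20 → 21122; Band 5 + 220 → 24911; Band 6 − 40 → 10405; Band 7 − 60 → 18289
Giving 6833 / 7065 / 12940 / 21122 / 24911 / 10405 / 18289.

7103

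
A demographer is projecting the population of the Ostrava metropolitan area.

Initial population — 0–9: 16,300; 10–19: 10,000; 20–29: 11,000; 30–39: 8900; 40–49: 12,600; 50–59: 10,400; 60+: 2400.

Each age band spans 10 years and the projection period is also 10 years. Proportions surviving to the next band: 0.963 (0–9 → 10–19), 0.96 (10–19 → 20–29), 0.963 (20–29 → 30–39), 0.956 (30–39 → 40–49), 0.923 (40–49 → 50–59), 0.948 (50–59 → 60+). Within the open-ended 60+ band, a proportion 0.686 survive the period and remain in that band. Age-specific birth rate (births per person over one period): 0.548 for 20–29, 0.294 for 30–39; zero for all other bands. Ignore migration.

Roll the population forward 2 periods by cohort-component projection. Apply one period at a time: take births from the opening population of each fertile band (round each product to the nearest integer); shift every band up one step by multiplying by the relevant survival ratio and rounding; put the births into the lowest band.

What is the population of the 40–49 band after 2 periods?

10127

[period 1]
Births: 11000 * 0.548 = 6028 ; 8900 * 0.294 = 2617 → 8645
10–19: 16300 * 0.963 = 15697
20–29: 10000 * 0.96 = 9600
30–39: 11000 * 0.963 = 10593
40–49: 8900 * 0.956 = 8508
50–59: 12600 * 0.923 = 11630
60+: 10400 * 0.948 + 2400 * 0.686 = 9859 + 1646 = 11505
→ [8645, 15697, 9600, 10593, 8508, 11630, 11505]
[period 2]
Births: 9600 * 0.548 = 5261 ; 10593 * 0.294 = 3114 → 8375
10–19: 8645 * 0.963 = 8325
20–29: 15697 * 0.96 = 15069
30–39: 9600 * 0.963 = 9245
40–49: 10593 * 0.956 = 10127
50–59: 8508 * 0.923 = 7853
60+: 11630 * 0.948 + 11505 * 0.686 = 11025 + 7892 = 18917
→ [8375, 8325, 15069, 9245, 10127, 7853, 18917]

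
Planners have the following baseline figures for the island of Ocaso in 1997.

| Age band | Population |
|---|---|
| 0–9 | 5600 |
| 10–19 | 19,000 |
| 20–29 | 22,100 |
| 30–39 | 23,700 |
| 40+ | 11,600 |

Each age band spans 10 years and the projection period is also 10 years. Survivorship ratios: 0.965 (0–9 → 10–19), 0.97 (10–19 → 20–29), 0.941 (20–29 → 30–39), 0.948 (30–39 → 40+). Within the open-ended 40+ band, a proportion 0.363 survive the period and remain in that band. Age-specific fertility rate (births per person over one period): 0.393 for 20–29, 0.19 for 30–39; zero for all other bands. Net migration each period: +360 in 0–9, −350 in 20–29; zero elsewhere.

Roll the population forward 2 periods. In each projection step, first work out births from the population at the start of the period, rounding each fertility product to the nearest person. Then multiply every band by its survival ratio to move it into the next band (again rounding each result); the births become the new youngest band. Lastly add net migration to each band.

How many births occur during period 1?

(Bands numbered youngest = 1 to oldest = 5.)
[period 1]
Births: 22100 × 0.393 = 8685, 23700 × 0.19 = 4503 ⇒ total 13188
Band 2: 5600 × 0.965 = 5404
Band 3: 19000 × 0.97 = 18430
Band 4: 22100 × 0.941 = 20796
Band 5: 23700 × 0.948 + 11600 × 0.363 = 22468 + 4211 = 26679
Net migration: Band 1 + 360 → 13548; Band 3 − 350 → 18080
Giving 13548 / 5404 / 18080 / 20796 / 26679.

13188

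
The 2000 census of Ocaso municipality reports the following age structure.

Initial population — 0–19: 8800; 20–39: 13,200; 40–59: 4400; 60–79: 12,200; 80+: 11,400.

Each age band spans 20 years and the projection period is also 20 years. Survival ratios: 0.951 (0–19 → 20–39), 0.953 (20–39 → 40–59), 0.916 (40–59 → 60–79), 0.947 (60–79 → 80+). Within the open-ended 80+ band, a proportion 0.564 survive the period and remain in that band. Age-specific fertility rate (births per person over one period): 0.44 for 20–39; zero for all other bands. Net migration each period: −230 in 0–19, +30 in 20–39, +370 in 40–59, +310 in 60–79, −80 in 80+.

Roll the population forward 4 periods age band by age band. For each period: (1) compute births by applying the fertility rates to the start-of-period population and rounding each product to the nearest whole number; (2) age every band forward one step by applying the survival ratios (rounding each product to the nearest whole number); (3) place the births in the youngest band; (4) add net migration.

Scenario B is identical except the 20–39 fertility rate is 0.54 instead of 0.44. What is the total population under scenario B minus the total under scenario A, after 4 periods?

After projecting period 1:
Births: 13200 × 0.44 = 5808
20–39: 8800 × 0.951 = 8369
40–59: 13200 × 0.953 = 12580
60–79: 4400 × 0.916 = 4030
80+: 12200 × 0.947 + 11400 × 0.564 = 11553 + 6430 = 17983
Net migration: 0–19 − 230 → 5578; 20–39 + 30 → 8399; 40–59 + 370 → 12950; 60–79 + 310 → 4340; 80+ − 80 → 17903
Giving 5578 / 8399 / 12950 / 4340 / 17903.
After projecting period 2:
Births: 8399 × 0.44 = 3696
20–39: 5578 × 0.951 = 5305
40–59: 8399 × 0.953 = 8004
60–79: 12950 × 0.916 = 11862
80+: 4340 × 0.947 + 17903 × 0.564 = 4110 + 10097 = 14207
Net migration: 0–19 − 230 → 3466; 20–39 + 30 → 5335; 40–59 + 370 → 8374; 60–79 + 310 → 12172; 80+ − 80 → 14127
Giving 3466 / 5335 / 8374 / 12172 / 14127.
After projecting period 3:
Births: 5335 × 0.44 = 2347
20–39: 3466 × 0.951 = 3296
40–59: 5335 × 0.953 = 5084
60–79: 8374 × 0.916 = 7671
80+: 12172 × 0.947 + 14127 × 0.564 = 11527 + 7968 = 19495
Net migration: 0–19 − 230 → 2117; 20–39 + 30 → 3326; 40–59 + 370 → 5454; 60–79 + 310 → 7981; 80+ − 80 → 19415
Giving 2117 / 3326 / 5454 / 7981 / 19415.
After projecting period 4:
Births: 3326 × 0.44 = 1463
20–39: 2117 × 0.951 = 2013
40–59: 3326 × 0.953 = 3170
60–79: 5454 × 0.916 = 4996
80+: 7981 × 0.947 + 19415 × 0.564 = 7558 + 10950 = 18508
Net migration: 0–19 − 230 → 1233; 20–39 + 30 → 2043; 40–59 + 370 → 3540; 60–79 + 310 → 5306; 80+ − 80 → 18428
Giving 1233 / 2043 / 3540 / 5306 / 18428.
Scenario A total after 4 periods: 30550
Scenario B projection —
After projecting period 1:
Births: 13200 × 0.54 = 7128
20–39: 8800 × 0.951 = 8369
40–59: 13200 × 0.953 = 12580
60–79: 4400 × 0.916 = 4030
80+: 12200 × 0.947 + 11400 × 0.564 = 11553 + 6430 = 17983
Net migration: 0–19 − 230 → 6898; 20–39 + 30 → 8399; 40–59 + 370 → 12950; 60–79 + 310 → 4340; 80+ − 80 → 17903
Giving 6898 / 8399 / 12950 / 4340 / 17903.
After projecting period 2:
Births: 8399 × 0.54 = 4535
20–39: 6898 × 0.951 = 6560
40–59: 8399 × 0.953 = 8004
60–79: 12950 × 0.916 = 11862
80+: 4340 × 0.947 + 17903 × 0.564 = 4110 + 10097 = 14207
Net migration: 0–19 − 230 → 4305; 20–39 + 30 → 6590; 40–59 + 370 → 8374; 60–79 + 310 → 12172; 80+ − 80 → 14127
Giving 4305 / 6590 / 8374 / 12172 / 14127.
After projecting period 3:
Births: 6590 × 0.54 = 3559
20–39: 4305 × 0.951 = 4094
40–59: 6590 × 0.953 = 6280
60–79: 8374 × 0.916 = 7671
80+: 12172 × 0.947 + 14127 × 0.564 = 11527 + 7968 = 19495
Net migration: 0–19 − 230 → 3329; 20–39 + 30 → 4124; 40–59 + 370 → 6650; 60–79 + 310 → 7981; 80+ − 80 → 19415
Giving 3329 / 4124 / 6650 / 7981 / 19415.
After projecting period 4:
Births: 4124 × 0.54 = 2227
20–39: 3329 × 0.951 = 3166
40–59: 4124 × 0.953 = 3930
60–79: 6650 × 0.916 = 6091
80+: 7981 × 0.947 + 19415 × 0.564 = 7558 + 10950 = 18508
Net migration: 0–19 − 230 → 1997; 20–39 + 30 → 3196; 40–59 + 370 → 4300; 60–79 + 310 → 6401; 80+ − 80 → 18428
Giving 1997 / 3196 / 4300 / 6401 / 18428.
Scenario B total after 4 periods: 34322
Difference B − A = 34322 − 30550 = 3772

3772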